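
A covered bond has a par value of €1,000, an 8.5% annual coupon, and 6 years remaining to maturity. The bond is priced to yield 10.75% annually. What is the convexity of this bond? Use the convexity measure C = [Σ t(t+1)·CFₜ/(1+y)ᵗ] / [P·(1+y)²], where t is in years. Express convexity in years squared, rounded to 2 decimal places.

25.86

With y = 0.1075:
  t   CF        PV=CF/(1+0.1075)^t    t·PV        t(t+1)·PV
  1        85.00        76.7494        76.7494         153.4989
  2        85.00        69.2997       138.5994         415.7983
  3        85.00        62.5731       187.7193         750.8773
  4        85.00        56.4994       225.9977       1,129.9884
  5        85.00        51.0153       255.0764       1,530.4583
  6     1,085.00       587.9865     3,527.9188      24,695.4315
  Σ                    904.1234     4,412.0610      28,676.0527
P = 904.1234.
Convexity = Σ t(t+1)·PV / [P·(1+y)²] = 28,676.0527 / (904.1234 × 1.226556) = 25.85855.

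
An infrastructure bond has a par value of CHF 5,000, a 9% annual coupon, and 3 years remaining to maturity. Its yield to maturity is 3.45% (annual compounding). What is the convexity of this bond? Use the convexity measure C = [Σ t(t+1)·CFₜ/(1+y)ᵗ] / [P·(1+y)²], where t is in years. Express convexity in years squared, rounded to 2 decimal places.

With y = 0.0345:
  t   CF        PV=CF/(1+0.0345)^t    t·PV        t(t+1)·PV
  1       450.00       434.9928       434.9928         869.9855
  2       450.00       420.4860       840.9720       2,522.9159
  3     5,450.00     4,922.7187    14,768.1560      59,072.6241
  Σ                  5,778.1974    16,044.1207      62,465.5255
P = 5,778.1974.
Convexity = Σ t(t+1)·PV / [P·(1+y)²] = 62,465.5255 / (5,778.1974 × 1.070190) = 10.10153.

10.10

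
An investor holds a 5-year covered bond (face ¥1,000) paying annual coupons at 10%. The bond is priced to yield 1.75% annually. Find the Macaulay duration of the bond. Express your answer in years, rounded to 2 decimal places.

4.31 years

Periodic yield y = 0.0175. Discount each cash flow and weight by its year:
  t   CF        PV=CF/(1+0.0175)^t    t·PV
  1       100.00        98.2801        98.2801
  2       100.00        96.5898       193.1796
  3       100.00        94.9285       284.7856
  4       100.00        93.2959       373.1834
  5     1,100.00     1,008.6038     5,043.0189
  Σ                  1,391.6980     5,992.4476
Price P = Σ PV = 1,391.6980.
Macaulay duration = Σ(t·PV) / P = 5,992.4476 / 1,391.6980 = 4.30585 years.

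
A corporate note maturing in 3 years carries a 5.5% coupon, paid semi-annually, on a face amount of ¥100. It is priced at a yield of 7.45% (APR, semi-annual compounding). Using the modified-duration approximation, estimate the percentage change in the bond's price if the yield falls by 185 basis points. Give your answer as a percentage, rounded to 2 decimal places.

+4.99%

Periodic yield y = 0.03725. Modified duration first:
  t   CF        PV=CF/(1+0.03725)^t    t·PV
  1         2.75         2.6512         2.6512
  2         2.75         2.5560         5.1121
  3         2.75         2.4642         7.3927
  4         2.75         2.3757         9.5030
  5         2.75         2.2904        11.4521
  6       102.75        82.5052       495.0310
  Σ                     94.8428       531.1421
P = 94.8428; D_Mac = 5.60023 half-year periods = 2.80012 yrs; D_mod = 2.80012/(1+0.03725) = 2.69956 yrs.
ΔP/P ≈ -D_mod · Δy = -2.69956 × (-0.0185) = +0.049942 = +4.9942%.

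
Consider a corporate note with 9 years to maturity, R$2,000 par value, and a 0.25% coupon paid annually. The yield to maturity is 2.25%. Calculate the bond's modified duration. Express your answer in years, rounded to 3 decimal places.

8.704 years

Periodic yield y = 0.0225. First find Macaulay duration:
  t   CF        PV=CF/(1+0.0225)^t    t·PV
  1         5.00         4.8900         4.8900
  2         5.00         4.7824         9.5647
  3         5.00         4.6771        14.0314
  4         5.00         4.5742        18.2969
  5         5.00         4.4736        22.3678
  6         5.00         4.3751        26.2507
  7         5.00         4.2788        29.9519
  8         5.00         4.1847        33.4775
  9     2,005.00     1,641.1358    14,770.2225
  Σ                  1,677.3718    14,929.0535
P = 1,677.3718; Macaulay duration = 14,929.0535 / 1,677.3718 = 8.90027 years.
Modified duration = D_Mac / (1 + y) = 8.90027 / 1.0225 = 8.70442 years.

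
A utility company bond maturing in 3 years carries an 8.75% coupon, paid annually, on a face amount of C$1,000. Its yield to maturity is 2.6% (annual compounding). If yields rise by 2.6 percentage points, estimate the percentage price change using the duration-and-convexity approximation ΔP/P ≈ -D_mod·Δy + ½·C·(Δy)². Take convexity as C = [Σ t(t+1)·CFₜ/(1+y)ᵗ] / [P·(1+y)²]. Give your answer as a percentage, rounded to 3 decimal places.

-6.707%

With y = 0.026:
  t   CF        PV=CF/(1+0.026)^t    t·PV        t(t+1)·PV
  1        87.50        85.2827        85.2827         170.5653
  2        87.50        83.1215       166.2430         498.7290
  3     1,087.50     1,006.9020     3,020.7059      12,082.8234
  Σ                  1,175.3061     3,272.2315      12,752.1177
P = 1,175.3061; D_Mac = 2.78415 yrs; D_mod = 2.71360 yrs; C = 10.30710.
Duration effect: -2.71360 × (+0.026) = -0.070554
Convexity effect: 0.5 × 10.30710 × (0.026)² = +0.0034838
ΔP/P ≈ -0.070554 + 0.0034838 = -0.067070 = -6.7070%.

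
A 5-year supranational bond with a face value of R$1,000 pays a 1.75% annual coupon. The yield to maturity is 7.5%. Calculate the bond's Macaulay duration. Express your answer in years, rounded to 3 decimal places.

Periodic yield y = 0.075. Discount each cash flow and weight by its year:
  t   CF        PV=CF/(1+0.075)^t    t·PV
  1        17.50        16.2791        16.2791
  2        17.50        15.1433        30.2866
  3        17.50        14.0868        42.2604
  4        17.50        13.1040        52.4160
  5     1,017.50       708.7484     3,543.7420
  Σ                    767.3616     3,684.9842
Price P = Σ PV = 767.3616.
Macaulay duration = Σ(t·PV) / P = 3,684.9842 / 767.3616 = 4.80215 years.

4.802 years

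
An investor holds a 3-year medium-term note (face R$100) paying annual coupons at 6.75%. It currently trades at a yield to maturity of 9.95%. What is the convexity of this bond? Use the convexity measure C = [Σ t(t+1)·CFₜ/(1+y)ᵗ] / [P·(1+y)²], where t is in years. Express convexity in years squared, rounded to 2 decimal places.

9.07

With y = 0.0995:
  t   CF        PV=CF/(1+0.0995)^t    t·PV        t(t+1)·PV
  1         6.75         6.1392         6.1392          12.2783
  2         6.75         5.5836        11.1672          33.5015
  3       106.75        80.3123       240.9370         963.7479
  Σ                     92.0351       258.2433       1,009.5277
P = 92.0351.
Convexity = Σ t(t+1)·PV / [P·(1+y)²] = 1,009.5277 / (92.0351 × 1.208900) = 9.07349.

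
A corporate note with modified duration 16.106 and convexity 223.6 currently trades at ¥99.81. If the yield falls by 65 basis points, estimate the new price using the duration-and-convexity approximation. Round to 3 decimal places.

¥110.730

Duration effect: -D_mod·Δy = -16.106 × (-0.0065) = +0.104689
Convexity effect: ½·C·(Δy)² = 0.5 × 223.6 × (-0.0065)² = +0.00472355
ΔP/P ≈ +0.104689 + 0.00472355 = +0.10941255
New price ≈ 99.81 × (1 + 0.10941255) = 110.7304666155.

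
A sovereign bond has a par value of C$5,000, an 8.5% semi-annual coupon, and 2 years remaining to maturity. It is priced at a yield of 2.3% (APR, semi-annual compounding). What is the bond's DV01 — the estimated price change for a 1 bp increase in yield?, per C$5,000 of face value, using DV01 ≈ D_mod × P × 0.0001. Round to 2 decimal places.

C$1.05

Periodic yield y = 0.0115.
  t   CF        PV=CF/(1+0.0115)^t    t·PV
  1       212.50       210.0840       210.0840
  2       212.50       207.6955       415.3911
  3       212.50       205.3342       616.0026
  4     5,212.50     4,979.4631    19,917.8525
  Σ                  5,602.5769    21,159.3301
P = 5,602.5769; D_Mac = 3.77671 half-year periods = 1.88836 yrs; D_mod = 1.86689 yrs.
DV01 ≈ 1.86689 × 5,602.5769 × 0.0001 = 1.045938.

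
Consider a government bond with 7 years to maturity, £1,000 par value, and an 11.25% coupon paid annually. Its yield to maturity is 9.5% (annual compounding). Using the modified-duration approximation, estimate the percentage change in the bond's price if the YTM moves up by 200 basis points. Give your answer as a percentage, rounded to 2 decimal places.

-9.64%

Periodic yield y = 0.095. Modified duration first:
  t   CF        PV=CF/(1+0.095)^t    t·PV
  1       112.50       102.7397       102.7397
  2       112.50        93.8262       187.6525
  3       112.50        85.6861       257.0582
  4       112.50        78.2521       313.0084
  5       112.50        71.4631       357.3156
  6       112.50        65.2631       391.5787
  7     1,112.50       589.3879     4,125.7150
  Σ                  1,086.6182     5,735.0681
P = 1,086.6182; D_Mac = 5.27791 yrs; D_mod = 5.27791/(1+0.095) = 4.82000 yrs.
ΔP/P ≈ -D_mod · Δy = -4.82000 × (+0.02) = -0.096400 = -9.6400%.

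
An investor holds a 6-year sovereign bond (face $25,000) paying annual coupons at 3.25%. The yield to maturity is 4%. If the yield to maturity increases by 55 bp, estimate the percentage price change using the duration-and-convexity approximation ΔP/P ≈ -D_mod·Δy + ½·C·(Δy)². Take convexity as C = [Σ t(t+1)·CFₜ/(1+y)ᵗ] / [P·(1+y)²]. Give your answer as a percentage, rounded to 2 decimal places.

With y = 0.04:
  t   CF        PV=CF/(1+0.04)^t    t·PV        t(t+1)·PV
  1       812.50       781.2500       781.2500       1,562.5000
  2       812.50       751.2019     1,502.4038       4,507.2115
  3       812.50       722.3095     2,166.9286       8,667.7145
  4       812.50       694.5284     2,778.1136      13,890.5681
  5       812.50       667.8158     3,339.0789      20,034.4732
  6    25,812.50    20,399.9937   122,399.9622     856,799.7352
  Σ                 24,017.0993   132,967.7371     905,462.2026
P = 24,017.0993; D_Mac = 5.53638 yrs; D_mod = 5.32344 yrs; C = 34.85645.
Duration effect: -5.32344 × (+0.0055) = -0.029279
Convexity effect: 0.5 × 34.85645 × (0.0055)² = +0.0005272
ΔP/P ≈ -0.029279 + 0.0005272 = -0.028752 = -2.8752%.

-2.88%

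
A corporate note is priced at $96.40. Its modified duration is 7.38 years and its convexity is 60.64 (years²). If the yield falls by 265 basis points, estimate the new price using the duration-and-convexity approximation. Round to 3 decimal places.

Duration effect: -D_mod·Δy = -7.38 × (-0.0265) = +0.195570
Convexity effect: ½·C·(Δy)² = 0.5 × 60.64 × (-0.0265)² = +0.02129222
ΔP/P ≈ +0.195570 + 0.02129222 = +0.21686222
New price ≈ 96.40 × (1 + 0.21686222) = 117.305518008.

$117.306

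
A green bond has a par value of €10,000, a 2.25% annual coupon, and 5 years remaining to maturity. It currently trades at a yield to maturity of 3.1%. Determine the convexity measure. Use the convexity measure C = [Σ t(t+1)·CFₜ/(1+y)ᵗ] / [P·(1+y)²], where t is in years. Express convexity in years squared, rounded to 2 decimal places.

With y = 0.031:
  t   CF        PV=CF/(1+0.031)^t    t·PV        t(t+1)·PV
  1       225.00       218.2347       218.2347         436.4694
  2       225.00       211.6729       423.3457       1,270.0372
  3       225.00       205.3083       615.9249       2,463.6997
  4       225.00       199.1351       796.5405       3,982.7024
  5    10,225.00     8,777.4829    43,887.4143     263,324.4859
  Σ                  9,611.8339    45,941.4602     271,477.3946
P = 9,611.8339.
Convexity = Σ t(t+1)·PV / [P·(1+y)²] = 271,477.3946 / (9,611.8339 × 1.062961) = 26.57113.

26.57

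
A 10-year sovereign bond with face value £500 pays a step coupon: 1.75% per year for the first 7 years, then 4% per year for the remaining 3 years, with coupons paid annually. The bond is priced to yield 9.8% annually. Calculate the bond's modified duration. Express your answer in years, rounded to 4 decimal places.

Periodic yield y = 0.098. First find Macaulay duration:
  t   CF        PV=CF/(1+0.098)^t    t·PV
  1         8.75         7.9690         7.9690
  2         8.75         7.2578        14.5155
  3         8.75         6.6100        19.8300
  4         8.75         6.0200        24.0801
  5         8.75         5.4827        27.4136
  6         8.75         4.9934        29.9602
  7         8.75         4.5477        31.8339
  8        20.00         9.4670        75.7358
  9        20.00         8.6220        77.5982
  10      520.00       204.1644     2,041.6437
  Σ                    265.1340     2,350.5801
P = 265.1340; Macaulay duration = 2,350.5801 / 265.1340 = 8.86563 years.
Modified duration = D_Mac / (1 + y) = 8.86563 / 1.098 = 8.07435 years.

8.0743 years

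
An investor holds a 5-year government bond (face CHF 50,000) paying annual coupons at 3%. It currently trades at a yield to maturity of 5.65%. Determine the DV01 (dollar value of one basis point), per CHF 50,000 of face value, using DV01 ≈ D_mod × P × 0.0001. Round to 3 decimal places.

CHF 19.722

Periodic yield y = 0.0565.
  t   CF        PV=CF/(1+0.0565)^t    t·PV
  1     1,500.00     1,419.7823     1,419.7823
  2     1,500.00     1,343.8545     2,687.7090
  3     1,500.00     1,271.9872     3,815.9617
  4     1,500.00     1,203.9633     4,815.8533
  5    51,500.00    39,125.4839   195,627.4196
  Σ                 44,365.0713   208,366.7259
P = 44,365.0713; D_Mac = 4.69664 yrs; D_mod = 4.44547 yrs.
DV01 ≈ 4.44547 × 44,365.0713 × 0.0001 = 19.722359.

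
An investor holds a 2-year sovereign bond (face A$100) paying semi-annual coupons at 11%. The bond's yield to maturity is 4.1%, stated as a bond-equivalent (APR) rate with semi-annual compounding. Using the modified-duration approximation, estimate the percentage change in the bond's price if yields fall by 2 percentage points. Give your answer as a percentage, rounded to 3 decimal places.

+3.643%

Periodic yield y = 0.0205. Modified duration first:
  t   CF        PV=CF/(1+0.0205)^t    t·PV
  1         5.50         5.3895         5.3895
  2         5.50         5.2812        10.5625
  3         5.50         5.1752        15.5255
  4       105.50        97.2748       389.0993
  Σ                    113.1207       420.5768
P = 113.1207; D_Mac = 3.71795 half-year periods = 1.85897 yrs; D_mod = 1.85897/(1+0.0205) = 1.82163 yrs.
ΔP/P ≈ -D_mod · Δy = -1.82163 × (-0.02) = +0.036433 = +3.6433%.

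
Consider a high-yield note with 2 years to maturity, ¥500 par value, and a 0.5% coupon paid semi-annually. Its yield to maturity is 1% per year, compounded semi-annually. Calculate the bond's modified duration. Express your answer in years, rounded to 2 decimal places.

Periodic yield y = 0.005. First find Macaulay duration:
  t   CF        PV=CF/(1+0.005)^t    t·PV
  1         1.25         1.2438         1.2438
  2         1.25         1.2376         2.4752
  3         1.25         1.2314         3.6943
  4       501.25       491.3491     1,965.3963
  Σ                    495.0619     1,972.8096
P = 495.0619; Macaulay duration = 1,972.8096 / 495.0619 = 3.98498 half-year periods = 1.99249 years.
Modified duration = D_Mac / (1 + y) = 1.99249 / 1.005 = 1.98257 years.

1.98 years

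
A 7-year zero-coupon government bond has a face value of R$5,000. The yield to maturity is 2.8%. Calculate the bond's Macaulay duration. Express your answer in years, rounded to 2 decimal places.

7.00 years

A zero-coupon bond has a single cash flow at maturity, so its Macaulay duration equals its maturity: 7 years.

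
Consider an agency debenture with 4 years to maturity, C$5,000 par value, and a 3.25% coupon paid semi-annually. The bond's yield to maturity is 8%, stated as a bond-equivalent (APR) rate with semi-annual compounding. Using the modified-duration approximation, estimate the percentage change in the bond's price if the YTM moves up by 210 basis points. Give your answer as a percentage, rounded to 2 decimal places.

-7.59%

Periodic yield y = 0.04. Modified duration first:
  t   CF        PV=CF/(1+0.04)^t    t·PV
  1        81.25        78.1250        78.1250
  2        81.25        75.1202       150.2404
  3        81.25        72.2310       216.6929
  4        81.25        69.4528       277.8114
  5        81.25        66.7816       333.9079
  6        81.25        64.2131       385.2783
  7        81.25        61.7433       432.2033
  8     5,081.25     3,712.8196    29,702.5568
  Σ                  4,200.4865    31,576.8159
P = 4,200.4865; D_Mac = 7.51742 half-year periods = 3.75871 yrs; D_mod = 3.75871/(1+0.04) = 3.61414 yrs.
ΔP/P ≈ -D_mod · Δy = -3.61414 × (+0.021) = -0.075897 = -7.5897%.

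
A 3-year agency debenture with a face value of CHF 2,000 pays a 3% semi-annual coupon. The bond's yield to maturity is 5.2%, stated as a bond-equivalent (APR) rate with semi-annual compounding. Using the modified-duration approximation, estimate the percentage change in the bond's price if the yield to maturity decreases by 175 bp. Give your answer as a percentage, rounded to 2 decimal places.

+4.92%

Periodic yield y = 0.026. Modified duration first:
  t   CF        PV=CF/(1+0.026)^t    t·PV
  1        30.00        29.2398        29.2398
  2        30.00        28.4988        56.9976
  3        30.00        27.7766        83.3298
  4        30.00        27.0727       108.2909
  5        30.00        26.3867       131.9333
  6     2,030.00     1,740.2509    10,441.5055
  Σ                  1,879.2255    10,851.2969
P = 1,879.2255; D_Mac = 5.77435 half-year periods = 2.88717 yrs; D_mod = 2.88717/(1+0.026) = 2.81401 yrs.
ΔP/P ≈ -D_mod · Δy = -2.81401 × (-0.0175) = +0.049245 = +4.9245%.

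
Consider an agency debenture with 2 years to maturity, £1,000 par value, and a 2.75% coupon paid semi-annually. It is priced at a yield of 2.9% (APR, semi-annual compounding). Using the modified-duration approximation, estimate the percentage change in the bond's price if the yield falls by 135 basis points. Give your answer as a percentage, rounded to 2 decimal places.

+2.61%

Periodic yield y = 0.0145. Modified duration first:
  t   CF        PV=CF/(1+0.0145)^t    t·PV
  1        13.75        13.5535        13.5535
  2        13.75        13.3598        26.7195
  3        13.75        13.1688        39.5064
  4     1,013.75       957.0236     3,828.0945
  Σ                    997.1057     3,907.8739
P = 997.1057; D_Mac = 3.91922 half-year periods = 1.95961 yrs; D_mod = 1.95961/(1+0.0145) = 1.93160 yrs.
ΔP/P ≈ -D_mod · Δy = -1.93160 × (-0.0135) = +0.026077 = +2.6077%.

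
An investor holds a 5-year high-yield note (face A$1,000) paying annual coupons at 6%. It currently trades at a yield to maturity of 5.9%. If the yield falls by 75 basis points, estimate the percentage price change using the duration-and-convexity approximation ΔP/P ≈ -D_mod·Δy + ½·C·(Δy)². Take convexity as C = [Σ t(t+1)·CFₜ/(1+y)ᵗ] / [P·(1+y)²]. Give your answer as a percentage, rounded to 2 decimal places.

+3.23%

With y = 0.059:
  t   CF        PV=CF/(1+0.059)^t    t·PV        t(t+1)·PV
  1        60.00        56.6572        56.6572         113.3144
  2        60.00        53.5007       107.0014         321.0041
  3        60.00        50.5200       151.5600         606.2400
  4        60.00        47.7054       190.8215         954.1077
  5     1,060.00       795.8406     3,979.2028      23,875.2166
  Σ                  1,004.2238     4,485.2429      25,869.8829
P = 1,004.2238; D_Mac = 4.46638 yrs; D_mod = 4.21754 yrs; C = 22.97058.
Duration effect: -4.21754 × (-0.0075) = +0.031632
Convexity effect: 0.5 × 22.97058 × (-0.0075)² = +0.0006460
ΔP/P ≈ +0.031632 + 0.0006460 = +0.032278 = +3.2278%.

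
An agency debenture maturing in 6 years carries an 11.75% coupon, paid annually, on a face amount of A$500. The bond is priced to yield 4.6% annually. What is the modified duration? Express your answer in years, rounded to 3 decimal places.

4.625 years

Periodic yield y = 0.046. First find Macaulay duration:
  t   CF        PV=CF/(1+0.046)^t    t·PV
  1        58.75        56.1663        56.1663
  2        58.75        53.6963       107.3926
  3        58.75        51.3349       154.0047
  4        58.75        49.0774       196.3094
  5        58.75        46.9191       234.5954
  6       558.75       426.6065     2,559.6388
  Σ                    683.8005     3,308.1073
P = 683.8005; Macaulay duration = 3,308.1073 / 683.8005 = 4.83783 years.
Modified duration = D_Mac / (1 + y) = 4.83783 / 1.046 = 4.62507 years.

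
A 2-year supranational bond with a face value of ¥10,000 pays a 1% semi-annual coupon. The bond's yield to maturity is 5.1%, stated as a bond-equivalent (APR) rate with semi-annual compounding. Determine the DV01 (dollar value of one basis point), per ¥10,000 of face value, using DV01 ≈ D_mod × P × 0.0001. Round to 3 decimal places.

Periodic yield y = 0.0255.
  t   CF        PV=CF/(1+0.0255)^t    t·PV
  1        50.00        48.7567        48.7567
  2        50.00        47.5443        95.0886
  3        50.00        46.3621       139.0863
  4    10,050.00     9,087.0602    36,348.2406
  Σ                  9,229.7233    36,631.1722
P = 9,229.7233; D_Mac = 3.96883 half-year periods = 1.98441 yrs; D_mod = 1.93507 yrs.
DV01 ≈ 1.93507 × 9,229.7233 × 0.0001 = 1.786015.

¥1.786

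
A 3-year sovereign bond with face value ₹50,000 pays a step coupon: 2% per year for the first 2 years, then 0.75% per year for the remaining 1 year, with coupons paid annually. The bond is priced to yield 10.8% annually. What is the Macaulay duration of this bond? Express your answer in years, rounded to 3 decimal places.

2.932 years

Periodic yield y = 0.108. Discount each cash flow and weight by its year:
  t   CF        PV=CF/(1+0.108)^t    t·PV
  1     1,000.00       902.5271       902.5271
  2     1,000.00       814.5551     1,629.1102
  3    50,375.00    37,033.5869   111,100.7607
  Σ                 38,750.6691   113,632.3981
Price P = Σ PV = 38,750.6691.
Macaulay duration = Σ(t·PV) / P = 113,632.3981 / 38,750.6691 = 2.93240 years.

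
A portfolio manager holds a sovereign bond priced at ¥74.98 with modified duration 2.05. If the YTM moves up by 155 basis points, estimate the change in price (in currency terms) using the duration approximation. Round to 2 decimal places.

-¥2.38

Duration approximation: ΔP/P ≈ -D_mod · Δy = -2.05 × (+0.0155) = -0.031775.
ΔP ≈ 74.98 × (-0.031775) = -2.3824895.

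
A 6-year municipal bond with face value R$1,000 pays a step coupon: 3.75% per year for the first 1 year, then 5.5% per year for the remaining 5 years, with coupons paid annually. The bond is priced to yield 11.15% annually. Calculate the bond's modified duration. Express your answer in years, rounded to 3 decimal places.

Periodic yield y = 0.1115. First find Macaulay duration:
  t   CF        PV=CF/(1+0.1115)^t    t·PV
  1        37.50        33.7382        33.7382
  2        55.00        44.5188        89.0377
  3        55.00        40.0529       120.1588
  4        55.00        36.0350       144.1401
  5        55.00        32.4202       162.1009
  6     1,055.00       559.4943     3,356.9657
  Σ                    746.2594     3,906.1413
P = 746.2594; Macaulay duration = 3,906.1413 / 746.2594 = 5.23429 years.
Modified duration = D_Mac / (1 + y) = 5.23429 / 1.1115 = 4.70922 years.

4.709 years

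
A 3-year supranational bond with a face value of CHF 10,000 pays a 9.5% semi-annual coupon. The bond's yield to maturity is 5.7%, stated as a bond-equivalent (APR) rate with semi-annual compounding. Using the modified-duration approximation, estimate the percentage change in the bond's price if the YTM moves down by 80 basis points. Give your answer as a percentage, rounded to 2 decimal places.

Periodic yield y = 0.0285. Modified duration first:
  t   CF        PV=CF/(1+0.0285)^t    t·PV
  1       475.00       461.8376       461.8376
  2       475.00       449.0400       898.0800
  3       475.00       436.5970     1,309.7909
  4       475.00       424.4988     1,697.9950
  5       475.00       412.7358     2,063.6789
  6    10,475.00     8,849.6940    53,098.1642
  Σ                 11,034.4032    59,529.5467
P = 11,034.4032; D_Mac = 5.39490 half-year periods = 2.69745 yrs; D_mod = 2.69745/(1+0.0285) = 2.62270 yrs.
ΔP/P ≈ -D_mod · Δy = -2.62270 × (-0.008) = +0.020982 = +2.0982%.

+2.10%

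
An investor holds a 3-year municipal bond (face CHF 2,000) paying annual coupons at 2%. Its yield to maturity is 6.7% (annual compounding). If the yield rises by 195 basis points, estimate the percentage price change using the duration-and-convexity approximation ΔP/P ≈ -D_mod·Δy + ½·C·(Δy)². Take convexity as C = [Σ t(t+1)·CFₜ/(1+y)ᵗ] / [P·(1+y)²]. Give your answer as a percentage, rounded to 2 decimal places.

With y = 0.067:
  t   CF        PV=CF/(1+0.067)^t    t·PV        t(t+1)·PV
  1        40.00        37.4883        37.4883          74.9766
  2        40.00        35.1343        70.2686         210.8057
  3     2,040.00     1,679.3333     5,038.0000      20,152.0000
  Σ                  1,751.9559     5,145.7569      20,437.7823
P = 1,751.9559; D_Mac = 2.93715 yrs; D_mod = 2.75272 yrs; C = 10.24665.
Duration effect: -2.75272 × (+0.0195) = -0.053678
Convexity effect: 0.5 × 10.24665 × (0.0195)² = +0.0019481
ΔP/P ≈ -0.053678 + 0.0019481 = -0.051730 = -5.1730%.

-5.17%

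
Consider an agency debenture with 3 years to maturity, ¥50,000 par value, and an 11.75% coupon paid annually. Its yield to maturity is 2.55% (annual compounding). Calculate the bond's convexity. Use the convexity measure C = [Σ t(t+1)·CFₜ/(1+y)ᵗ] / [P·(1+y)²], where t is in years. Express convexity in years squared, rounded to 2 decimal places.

With y = 0.0255:
  t   CF        PV=CF/(1+0.0255)^t    t·PV        t(t+1)·PV
  1     5,875.00     5,728.9127     5,728.9127      11,457.8255
  2     5,875.00     5,586.4580    11,172.9161      33,518.7483
  3    55,875.00    51,809.6361   155,428.9083     621,715.6334
  Σ                 63,125.0069   172,330.7372     666,692.2071
P = 63,125.0069.
Convexity = Σ t(t+1)·PV / [P·(1+y)²] = 666,692.2071 / (63,125.0069 × 1.051650) = 10.04275.

10.04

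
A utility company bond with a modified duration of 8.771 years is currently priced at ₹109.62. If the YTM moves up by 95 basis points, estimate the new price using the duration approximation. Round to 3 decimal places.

Duration approximation: ΔP/P ≈ -D_mod · Δy = -8.771 × (+0.0095) = -0.0833245.
New price ≈ 109.62 × (1 - 0.0833245) = 100.48596831.

₹100.486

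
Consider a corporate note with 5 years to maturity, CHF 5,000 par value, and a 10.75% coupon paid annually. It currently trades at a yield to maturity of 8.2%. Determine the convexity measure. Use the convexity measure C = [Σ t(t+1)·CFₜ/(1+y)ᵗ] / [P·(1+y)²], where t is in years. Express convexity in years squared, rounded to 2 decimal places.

With y = 0.082:
  t   CF        PV=CF/(1+0.082)^t    t·PV        t(t+1)·PV
  1       537.50       496.7652       496.7652         993.5305
  2       537.50       459.1176       918.2352       2,754.7056
  3       537.50       424.3231     1,272.9693       5,091.8773
  4       537.50       392.1655     1,568.6621       7,843.3107
  5     5,537.50     3,734.0268    18,670.1342     112,020.8052
  Σ                  5,506.3983    22,926.7661     128,704.2294
P = 5,506.3983.
Convexity = Σ t(t+1)·PV / [P·(1+y)²] = 128,704.2294 / (5,506.3983 × 1.170724) = 19.96506.

19.97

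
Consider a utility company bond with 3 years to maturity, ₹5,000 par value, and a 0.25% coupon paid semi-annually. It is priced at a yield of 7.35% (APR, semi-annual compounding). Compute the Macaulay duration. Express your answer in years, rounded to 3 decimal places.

2.989 years

Periodic yield y = 0.03675. Discount each cash flow and weight by its period:
  t   CF        PV=CF/(1+0.03675)^t    t·PV
  1         6.25         6.0285         6.0285
  2         6.25         5.8148        11.6295
  3         6.25         5.6086        16.8259
  4         6.25         5.4098        21.6393
  5         6.25         5.2181        26.0903
  6     5,006.25     4,031.5149    24,189.0894
  Σ                  4,059.5947    24,271.3030
Price P = Σ PV = 4,059.5947.
Macaulay duration = Σ(t·PV) / P = 24,271.3030 / 4,059.5947 = 5.97875 half-year periods.
In years: 5.97875 / 2 = 2.98938 years.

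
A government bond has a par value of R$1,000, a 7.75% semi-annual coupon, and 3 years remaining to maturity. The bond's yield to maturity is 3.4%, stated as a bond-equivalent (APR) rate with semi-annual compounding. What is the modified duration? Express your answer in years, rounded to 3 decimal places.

Periodic yield y = 0.017. First find Macaulay duration:
  t   CF        PV=CF/(1+0.017)^t    t·PV
  1        38.75        38.1023        38.1023
  2        38.75        37.4654        74.9307
  3        38.75        36.8391       110.5173
  4        38.75        36.2233       144.8932
  5        38.75        35.6178       178.0889
  6     1,038.75       938.8265     5,632.9587
  Σ                  1,123.0742     6,179.4911
P = 1,123.0742; Macaulay duration = 6,179.4911 / 1,123.0742 = 5.50230 half-year periods = 2.75115 years.
Modified duration = D_Mac / (1 + y) = 2.75115 / 1.017 = 2.70516 years.

2.705 years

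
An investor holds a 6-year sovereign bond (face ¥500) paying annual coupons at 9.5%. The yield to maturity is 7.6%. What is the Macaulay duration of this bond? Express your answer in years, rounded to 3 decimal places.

Periodic yield y = 0.076. Discount each cash flow and weight by its year:
  t   CF        PV=CF/(1+0.076)^t    t·PV
  1        47.50        44.1450        44.1450
  2        47.50        41.0269        82.0539
  3        47.50        38.1291       114.3874
  4        47.50        35.4360       141.7439
  5        47.50        32.9331       164.6654
  6       547.50       352.7853     2,116.7119
  Σ                    544.4554     2,663.7074
Price P = Σ PV = 544.4554.
Macaulay duration = Σ(t·PV) / P = 2,663.7074 / 544.4554 = 4.89243 years.

4.892 years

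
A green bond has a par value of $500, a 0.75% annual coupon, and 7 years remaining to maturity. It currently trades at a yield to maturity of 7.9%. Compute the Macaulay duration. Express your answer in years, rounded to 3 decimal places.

6.793 years

Periodic yield y = 0.079. Discount each cash flow and weight by its year:
  t   CF        PV=CF/(1+0.079)^t    t·PV
  1         3.75         3.4754         3.4754
  2         3.75         3.2210         6.4420
  3         3.75         2.9852         8.9555
  4         3.75         2.7666        11.0664
  5         3.75         2.5640        12.8202
  6         3.75         2.3763        14.2578
  7       503.75       295.8455     2,070.9184
  Σ                    313.2340     2,127.9357
Price P = Σ PV = 313.2340.
Macaulay duration = Σ(t·PV) / P = 2,127.9357 / 313.2340 = 6.79344 years.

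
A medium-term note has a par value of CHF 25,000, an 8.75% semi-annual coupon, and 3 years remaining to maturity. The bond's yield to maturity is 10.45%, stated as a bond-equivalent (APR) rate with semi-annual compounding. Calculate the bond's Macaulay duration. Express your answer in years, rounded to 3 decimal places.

Periodic yield y = 0.05225. Discount each cash flow and weight by its period:
  t   CF        PV=CF/(1+0.05225)^t    t·PV
  1     1,093.75     1,039.4393     1,039.4393
  2     1,093.75       987.8254     1,975.6508
  3     1,093.75       938.7745     2,816.3234
  4     1,093.75       892.1591     3,568.6366
  5     1,093.75       847.8585     4,239.2927
  6    26,093.75    19,223.0763   115,338.4580
  Σ                 23,929.1332   128,977.8007
Price P = Σ PV = 23,929.1332.
Macaulay duration = Σ(t·PV) / P = 128,977.8007 / 23,929.1332 = 5.38999 half-year periods.
In years: 5.38999 / 2 = 2.69500 years.

2.695 years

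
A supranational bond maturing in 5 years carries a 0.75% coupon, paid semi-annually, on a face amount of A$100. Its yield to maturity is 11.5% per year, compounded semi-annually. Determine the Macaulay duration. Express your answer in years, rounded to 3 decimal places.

Periodic yield y = 0.0575. Discount each cash flow and weight by its period:
  t   CF        PV=CF/(1+0.0575)^t    t·PV
  1        0.375         0.3546         0.3546
  2        0.375         0.3353         0.6707
  3        0.375         0.3171         0.9513
  4        0.375         0.2999         1.1994
  5        0.375         0.2835         1.4177
  6        0.375         0.2681         1.6088
  7        0.375         0.2536         1.7749
  8        0.375         0.2398         1.9181
  9        0.375         0.2267         2.0406
  10     100.375        57.3881       573.8809
  Σ                     59.9667       585.8170
Price P = Σ PV = 59.9667.
Macaulay duration = Σ(t·PV) / P = 585.8170 / 59.9667 = 9.76904 half-year periods.
In years: 9.76904 / 2 = 4.88452 years.

4.885 years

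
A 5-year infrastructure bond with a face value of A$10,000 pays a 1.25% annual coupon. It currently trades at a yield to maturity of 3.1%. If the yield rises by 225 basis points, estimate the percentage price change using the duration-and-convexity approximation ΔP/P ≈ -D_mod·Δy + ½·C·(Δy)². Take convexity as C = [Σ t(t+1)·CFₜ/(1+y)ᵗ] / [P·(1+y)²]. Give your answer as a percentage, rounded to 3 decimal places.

With y = 0.031:
  t   CF        PV=CF/(1+0.031)^t    t·PV        t(t+1)·PV
  1       125.00       121.2415       121.2415         242.4830
  2       125.00       117.5960       235.1921         705.5762
  3       125.00       114.0602       342.1805       1,368.7220
  4       125.00       110.6306       442.5225       2,212.6124
  5    10,125.00     8,691.6395    43,458.1976     260,749.1853
  Σ                  9,155.1679    44,599.3341     265,278.5790
P = 9,155.1679; D_Mac = 4.87149 yrs; D_mod = 4.72502 yrs; C = 27.25954.
Duration effect: -4.72502 × (+0.0225) = -0.106313
Convexity effect: 0.5 × 27.25954 × (0.0225)² = +0.0069001
ΔP/P ≈ -0.106313 + 0.0069001 = -0.099413 = -9.9413%.

-9.941%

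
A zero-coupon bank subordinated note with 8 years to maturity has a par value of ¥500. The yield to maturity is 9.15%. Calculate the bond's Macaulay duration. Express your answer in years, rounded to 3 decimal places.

A zero-coupon bond has a single cash flow at maturity, so its Macaulay duration equals its maturity: 8 years.

8.000 years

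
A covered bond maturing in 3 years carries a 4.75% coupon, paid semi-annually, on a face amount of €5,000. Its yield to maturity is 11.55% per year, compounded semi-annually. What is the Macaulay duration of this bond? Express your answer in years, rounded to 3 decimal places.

Periodic yield y = 0.05775. Discount each cash flow and weight by its period:
  t   CF        PV=CF/(1+0.05775)^t    t·PV
  1       118.75       112.2666       112.2666
  2       118.75       106.1372       212.2744
  3       118.75       100.3424       301.0272
  4       118.75        94.8640       379.4560
  5       118.75        89.6847       448.4236
  6     5,118.75     3,654.8177    21,928.9060
  Σ                  4,158.1126    23,382.3538
Price P = Σ PV = 4,158.1126.
Macaulay duration = Σ(t·PV) / P = 23,382.3538 / 4,158.1126 = 5.62331 half-year periods.
In years: 5.62331 / 2 = 2.81165 years.

2.812 years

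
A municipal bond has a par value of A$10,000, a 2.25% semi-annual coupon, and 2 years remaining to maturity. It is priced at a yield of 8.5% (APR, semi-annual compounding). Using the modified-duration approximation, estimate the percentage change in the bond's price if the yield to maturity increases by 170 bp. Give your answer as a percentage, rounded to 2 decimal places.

Periodic yield y = 0.0425. Modified duration first:
  t   CF        PV=CF/(1+0.0425)^t    t·PV
  1       112.50       107.9137       107.9137
  2       112.50       103.5143       207.0286
  3       112.50        99.2943       297.8829
  4    10,112.50     8,561.5871    34,246.3485
  Σ                  8,872.3094    34,859.1737
P = 8,872.3094; D_Mac = 3.92899 half-year periods = 1.96449 yrs; D_mod = 1.96449/(1+0.0425) = 1.88441 yrs.
ΔP/P ≈ -D_mod · Δy = -1.88441 × (+0.017) = -0.032035 = -3.2035%.

-3.20%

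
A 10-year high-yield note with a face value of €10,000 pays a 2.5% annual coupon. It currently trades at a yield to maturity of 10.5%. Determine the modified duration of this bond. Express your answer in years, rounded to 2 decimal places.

Periodic yield y = 0.105. First find Macaulay duration:
  t   CF        PV=CF/(1+0.105)^t    t·PV
  1       250.00       226.2443       226.2443
  2       250.00       204.7460       409.4920
  3       250.00       185.2905       555.8715
  4       250.00       167.6837       670.7349
  5       250.00       151.7500       758.7499
  6       250.00       137.3303       823.9817
  7       250.00       124.2808       869.9656
  8       250.00       112.4713       899.7705
  9       250.00       101.7840       916.0560
  10   10,250.00     3,776.6008    37,766.0084
  Σ                  5,188.1818    43,896.8749
P = 5,188.1818; Macaulay duration = 43,896.8749 / 5,188.1818 = 8.46094 years.
Modified duration = D_Mac / (1 + y) = 8.46094 / 1.105 = 7.65696 years.

7.66 years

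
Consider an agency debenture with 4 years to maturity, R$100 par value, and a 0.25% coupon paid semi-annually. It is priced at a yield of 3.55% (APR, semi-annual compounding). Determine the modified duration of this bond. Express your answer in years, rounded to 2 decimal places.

3.91 years

Periodic yield y = 0.01775. First find Macaulay duration:
  t   CF        PV=CF/(1+0.01775)^t    t·PV
  1        0.125         0.1228         0.1228
  2        0.125         0.1207         0.2414
  3        0.125         0.1186         0.3557
  4        0.125         0.1165         0.4660
  5        0.125         0.1145         0.5724
  6        0.125         0.1125         0.6749
  7        0.125         0.1105         0.7736
  8      100.125        86.9788       695.8308
  Σ                     87.7949       699.0375
P = 87.7949; Macaulay duration = 699.0375 / 87.7949 = 7.96217 half-year periods = 3.98108 years.
Modified duration = D_Mac / (1 + y) = 3.98108 / 1.01775 = 3.91165 years.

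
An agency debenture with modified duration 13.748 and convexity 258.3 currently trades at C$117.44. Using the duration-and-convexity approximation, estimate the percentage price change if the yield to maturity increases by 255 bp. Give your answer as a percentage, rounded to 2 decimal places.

Duration effect: -D_mod·Δy = -13.748 × (+0.0255) = -0.350574
Convexity effect: ½·C·(Δy)² = 0.5 × 258.3 × (0.0255)² = +0.0839797875
ΔP/P ≈ -0.350574 + 0.0839797875 = -0.2665942125
= -26.65942125%.

-26.66%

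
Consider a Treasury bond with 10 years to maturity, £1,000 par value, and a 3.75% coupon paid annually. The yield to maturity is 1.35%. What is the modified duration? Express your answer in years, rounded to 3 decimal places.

Periodic yield y = 0.0135. First find Macaulay duration:
  t   CF        PV=CF/(1+0.0135)^t    t·PV
  1        37.50        37.0005        37.0005
  2        37.50        36.5076        73.0153
  3        37.50        36.0214       108.0641
  4        37.50        35.5415       142.1662
  5        37.50        35.0681       175.3406
  6        37.50        34.6010       207.6060
  7        37.50        34.1401       238.9808
  8        37.50        33.6854       269.4829
  9        37.50        33.2367       299.1300
  10    1,037.50       907.2993     9,072.9930
  Σ                  1,223.1016    10,623.7794
P = 1,223.1016; Macaulay duration = 10,623.7794 / 1,223.1016 = 8.68593 years.
Modified duration = D_Mac / (1 + y) = 8.68593 / 1.0135 = 8.57024 years.

8.570 years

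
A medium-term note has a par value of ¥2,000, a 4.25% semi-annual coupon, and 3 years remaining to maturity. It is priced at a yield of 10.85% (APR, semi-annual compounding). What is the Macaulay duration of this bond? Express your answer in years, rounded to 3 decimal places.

Periodic yield y = 0.05425. Discount each cash flow and weight by its period:
  t   CF        PV=CF/(1+0.05425)^t    t·PV
  1        42.50        40.3130        40.3130
  2        42.50        38.2386        76.4772
  3        42.50        36.2709       108.8126
  4        42.50        34.4044       137.6178
  5        42.50        32.6340       163.1702
  6     2,042.50     1,487.6488     8,925.8926
  Σ                  1,669.5097     9,452.2834
Price P = Σ PV = 1,669.5097.
Macaulay duration = Σ(t·PV) / P = 9,452.2834 / 1,669.5097 = 5.66171 half-year periods.
In years: 5.66171 / 2 = 2.83086 years.

2.831 years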